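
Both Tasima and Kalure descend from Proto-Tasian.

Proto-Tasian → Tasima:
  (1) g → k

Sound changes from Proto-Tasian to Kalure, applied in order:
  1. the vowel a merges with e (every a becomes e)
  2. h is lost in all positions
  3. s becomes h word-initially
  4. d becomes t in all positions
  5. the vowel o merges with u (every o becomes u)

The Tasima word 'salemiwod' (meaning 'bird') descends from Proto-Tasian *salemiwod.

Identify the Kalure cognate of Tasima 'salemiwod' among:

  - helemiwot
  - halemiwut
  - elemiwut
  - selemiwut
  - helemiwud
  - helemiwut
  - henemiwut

Kalure: *salemiwod
  salemiwod → selemiwod   [vowel merger]
  selemiwod (rule 2 does not apply)
  selemiwod → helemiwod   [debuccalisation]
  helemiwod → helemiwot   [unconditioned shift]
  helemiwot → helemiwut   [vowel merger]
  giving Kalure helemiwut.

helemiwut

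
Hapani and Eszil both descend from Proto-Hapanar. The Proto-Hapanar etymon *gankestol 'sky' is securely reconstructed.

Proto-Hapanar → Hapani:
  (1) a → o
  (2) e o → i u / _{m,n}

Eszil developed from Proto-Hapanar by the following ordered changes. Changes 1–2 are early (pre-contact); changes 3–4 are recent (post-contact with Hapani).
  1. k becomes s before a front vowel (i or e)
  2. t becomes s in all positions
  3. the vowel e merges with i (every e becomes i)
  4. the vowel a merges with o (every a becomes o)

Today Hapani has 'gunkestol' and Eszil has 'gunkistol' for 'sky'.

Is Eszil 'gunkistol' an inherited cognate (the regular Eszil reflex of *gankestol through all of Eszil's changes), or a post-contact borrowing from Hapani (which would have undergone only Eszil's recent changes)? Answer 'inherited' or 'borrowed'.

borrowed

If inherited, *gankestol would pass through all of Eszil's changes:
Eszil: *gankestol > gansestol > gansessol > gansissol > gonsissol  (by palatalisation, unconditioned shift, vowel merger, vowel merger)
If borrowed from Hapani 'gunkestol' after the early changes, it would undergo only the recent ones:
  rule 3 (vowel merger): gunkestol → gunkistol
  rule 4 (vowel merger): no change (gunkistol)
  ⇒ as a loan: gunkistol
Eszil 'gunkistol' matches the loan outcome 'gunkistol', not the inherited 'gonsissol' — it skipped the early Eszil changes, so it was borrowed from Hapani.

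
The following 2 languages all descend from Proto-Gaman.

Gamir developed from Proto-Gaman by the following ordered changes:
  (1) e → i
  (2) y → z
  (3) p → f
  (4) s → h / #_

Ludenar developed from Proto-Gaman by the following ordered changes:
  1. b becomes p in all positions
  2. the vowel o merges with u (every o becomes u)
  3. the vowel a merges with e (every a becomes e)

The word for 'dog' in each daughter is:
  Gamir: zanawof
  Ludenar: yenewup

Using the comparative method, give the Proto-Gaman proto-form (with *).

Position 4: Gamir has a, Ludenar has e. Gamir preserves a here (none of its changes turn any other segment into a), so the proto-segment is *a.
Position 7: Gamir has f, Ludenar has p. Taking the neighbouring segments as reconstructed: Gamir f could go back to *p or *f; Ludenar p could go back to *p or *b — the one source consistent with every daughter is *p.
This points to *yanawop. Verify forward in each daughter:
Gamir: *yanawop > zanawop > zanawof  (by unconditioned shift, unconditioned shift)
Ludenar: *yanawop > yanawup > yenewup  (by vowel merger, vowel merger)
*yanawop is the unique common source.

*yanawop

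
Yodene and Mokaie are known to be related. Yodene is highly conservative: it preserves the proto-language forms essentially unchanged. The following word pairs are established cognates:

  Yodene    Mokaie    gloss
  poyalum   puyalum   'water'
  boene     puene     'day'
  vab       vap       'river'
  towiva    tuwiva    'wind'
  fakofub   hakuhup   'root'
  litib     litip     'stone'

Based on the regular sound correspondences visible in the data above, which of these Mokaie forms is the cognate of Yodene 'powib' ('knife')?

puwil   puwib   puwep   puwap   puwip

poyalum ~ puyalum, towiva ~ tuwiva — Yodene o corresponds to Mokaie u after a consonant, before a consonant other than r, m, n, p, b, f, v.
vab ~ vap, fakofub ~ hakuhup — Yodene b corresponds to Mokaie p word-finally.
Applying these to Yodene 'powib':
  powib → puwib   (o→u after a consonant, before a consonant other than r, m, n, p, b, f, v)
  puwib → puwip   (b→p word-finally)
So the Mokaie cognate is 'puwip'.

puwip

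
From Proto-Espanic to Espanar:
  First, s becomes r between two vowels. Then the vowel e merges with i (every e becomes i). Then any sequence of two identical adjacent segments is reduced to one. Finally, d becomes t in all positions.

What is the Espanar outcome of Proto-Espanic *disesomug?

tiriromug

Espanar: *disesomug > direromug > diriromug > tiriromug  (by rhotacism, vowel merger, unconditioned shift)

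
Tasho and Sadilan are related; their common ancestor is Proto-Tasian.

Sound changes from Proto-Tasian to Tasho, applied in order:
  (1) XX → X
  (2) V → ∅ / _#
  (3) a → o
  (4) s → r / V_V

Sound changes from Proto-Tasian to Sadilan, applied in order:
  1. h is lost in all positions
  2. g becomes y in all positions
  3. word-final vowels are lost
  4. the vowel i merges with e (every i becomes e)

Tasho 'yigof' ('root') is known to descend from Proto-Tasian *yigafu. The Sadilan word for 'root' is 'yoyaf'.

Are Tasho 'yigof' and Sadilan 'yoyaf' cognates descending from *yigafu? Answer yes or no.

Derive the expected Sadilan reflex of *yigafu:
Sadilan: *yigafu
  yigafu (rule 1 does not apply)
  yigafu → yiyafu   [unconditioned shift]
  yiyafu → yiyaf   [apocope]
  yiyaf → yeyaf   [vowel merger]
  giving Sadilan yeyaf.
The regular Sadilan reflex would be 'yeyaf', but the attested form is 'yoyaf'. The correspondence is irregular, so they are not cognates (the Sadilan form has a different source).

no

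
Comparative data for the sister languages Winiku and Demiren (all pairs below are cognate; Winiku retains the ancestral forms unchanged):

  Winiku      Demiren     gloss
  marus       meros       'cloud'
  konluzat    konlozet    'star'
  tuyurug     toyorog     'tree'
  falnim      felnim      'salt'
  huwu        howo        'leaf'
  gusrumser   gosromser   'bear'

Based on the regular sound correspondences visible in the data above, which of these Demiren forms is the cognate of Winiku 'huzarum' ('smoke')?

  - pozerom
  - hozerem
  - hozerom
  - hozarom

marus ~ meros, konluzat ~ konlozet — Winiku u corresponds to Demiren o after a consonant, before a consonant other than r, m, n, p, b, f, v.
marus ~ meros — Winiku a corresponds to Demiren e after a consonant, before r.
gusrumser ~ gosromser — Winiku u corresponds to Demiren o after a consonant, before a nasal.
Applying these to Winiku 'huzarum':
  huzarum → hozarum   (u→o after a consonant, before a consonant other than r, m, n, p, b, f, v)
  hozarum → hozerum   (a→e after a consonant, before r)
  hozerum → hozerom   (u→o after a consonant, before a nasal)
So the Demiren cognate is 'hozerom'.

hozerom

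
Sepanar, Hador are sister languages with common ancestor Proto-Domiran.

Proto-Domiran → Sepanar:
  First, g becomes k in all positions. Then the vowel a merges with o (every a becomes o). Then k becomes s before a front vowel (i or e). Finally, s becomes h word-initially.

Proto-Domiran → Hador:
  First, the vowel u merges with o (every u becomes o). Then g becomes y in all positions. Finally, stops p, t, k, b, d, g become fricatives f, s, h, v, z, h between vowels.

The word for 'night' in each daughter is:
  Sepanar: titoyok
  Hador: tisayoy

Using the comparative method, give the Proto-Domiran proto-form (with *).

*titayog

Position 4: Sepanar has o, Hador has a. Hador preserves a here (none of its changes turn any other segment into a), so the proto-segment is *a.
Position 3: Sepanar has t, Hador has s. Sepanar preserves t here (none of its changes turn any other segment into t), so the proto-segment is *t.
Position 7: Sepanar has k, Hador has y. Taking the neighbouring segments as reconstructed: Sepanar k could go back to *k or *g; Hador y could go back to *g or *y — the one source consistent with every daughter is *g.
Continuing position by position gives *titayog; check it forward:
Sepanar: start from *titayog.
  rule 1 (unconditioned shift): titayog → titayok
  rule 2 (vowel merger): titayok → titoyok
  rule 3: no change — titoyok
  rule 4: no change — titoyok
  ⇒ Sepanar titoyok
Hador: *titayog > titayoy > tisayoy  (by unconditioned shift, intervocalic lenition)
No other proto-form is consistent with every reflex, so the reconstruction is *titayog.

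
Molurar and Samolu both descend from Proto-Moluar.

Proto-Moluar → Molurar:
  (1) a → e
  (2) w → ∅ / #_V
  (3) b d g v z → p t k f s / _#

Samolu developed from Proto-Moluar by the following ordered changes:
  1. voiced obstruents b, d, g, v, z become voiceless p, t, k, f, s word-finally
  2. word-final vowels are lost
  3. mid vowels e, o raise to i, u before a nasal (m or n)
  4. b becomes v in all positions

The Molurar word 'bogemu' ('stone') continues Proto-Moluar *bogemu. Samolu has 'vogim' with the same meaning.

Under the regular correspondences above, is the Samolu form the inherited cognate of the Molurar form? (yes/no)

yes

Derive the expected Samolu reflex of *bogemu:
Samolu: *bogemu > bogem > bogim > vogim  (by apocope, pre-nasal raising, unconditioned shift)
Samolu 'vogim' matches the regular reflex exactly, so the pair is cognate.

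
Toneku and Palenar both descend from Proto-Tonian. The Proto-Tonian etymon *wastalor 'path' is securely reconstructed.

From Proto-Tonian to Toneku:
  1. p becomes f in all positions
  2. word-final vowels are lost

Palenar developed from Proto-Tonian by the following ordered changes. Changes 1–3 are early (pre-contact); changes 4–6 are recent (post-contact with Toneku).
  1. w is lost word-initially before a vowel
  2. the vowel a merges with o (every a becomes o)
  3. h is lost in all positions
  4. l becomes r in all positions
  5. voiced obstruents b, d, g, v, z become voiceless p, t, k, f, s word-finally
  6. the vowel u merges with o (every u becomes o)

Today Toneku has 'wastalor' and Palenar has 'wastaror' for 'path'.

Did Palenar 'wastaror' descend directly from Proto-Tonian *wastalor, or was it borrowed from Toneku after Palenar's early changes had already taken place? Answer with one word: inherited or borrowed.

borrowed

If inherited, *wastalor would pass through all of Palenar's changes:
Palenar: start from *wastalor.
  rule 1 (glide loss): wastalor → astalor
  rule 2 (vowel merger): astalor → ostolor
  rule 3: no change — ostolor
  rule 4 (unconditioned shift): ostolor → ostoror
  rule 5: no change — ostoror
  rule 6: no change — ostoror
  ⇒ Palenar ostoror
If borrowed from Toneku 'wastalor' after the early changes, it would undergo only the recent ones:
  rule 4 (unconditioned shift): wastalor → wastaror
  rule 5 (final devoicing): no change (wastaror)
  rule 6 (vowel merger): no change (wastaror)
  ⇒ as a loan: wastaror
Palenar 'wastaror' matches the loan outcome 'wastaror', not the inherited 'ostoror' — it skipped the early Palenar changes, so it was borrowed from Toneku.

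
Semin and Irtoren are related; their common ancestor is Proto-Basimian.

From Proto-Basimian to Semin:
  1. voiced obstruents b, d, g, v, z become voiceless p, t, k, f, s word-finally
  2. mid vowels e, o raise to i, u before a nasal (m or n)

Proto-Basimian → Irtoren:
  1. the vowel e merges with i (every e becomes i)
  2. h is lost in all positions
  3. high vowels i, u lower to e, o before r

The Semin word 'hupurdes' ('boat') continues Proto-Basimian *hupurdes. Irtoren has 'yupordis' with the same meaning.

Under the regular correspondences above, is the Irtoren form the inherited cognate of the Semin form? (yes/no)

no

Derive the expected Irtoren reflex of *hupurdes:
Irtoren: *hupurdes > hupurdis > upurdis > upordis  (by vowel merger, h-loss, pre-rhotic lowering)
The regular Irtoren reflex would be 'upordis', but the attested form is 'yupordis'. The correspondence is irregular, so they are not cognates (the Irtoren form has a different source).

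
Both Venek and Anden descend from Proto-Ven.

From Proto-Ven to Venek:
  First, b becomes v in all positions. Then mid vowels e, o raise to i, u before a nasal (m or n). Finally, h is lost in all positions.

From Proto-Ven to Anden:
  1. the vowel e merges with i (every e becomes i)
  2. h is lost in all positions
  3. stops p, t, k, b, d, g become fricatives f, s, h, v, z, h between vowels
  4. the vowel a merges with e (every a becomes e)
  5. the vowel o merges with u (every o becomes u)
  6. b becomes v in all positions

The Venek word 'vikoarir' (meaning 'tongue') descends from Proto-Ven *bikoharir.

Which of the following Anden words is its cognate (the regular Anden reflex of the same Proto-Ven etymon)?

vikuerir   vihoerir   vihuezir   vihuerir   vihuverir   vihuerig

vihuerir

Anden: *bikoharir
  bikoharir (rule 1 does not apply)
  bikoharir → bikoarir   [h-loss]
  bikoarir → bihoarir   [intervocalic lenition]
  bihoarir → bihoerir   [vowel merger]
  bihoerir → bihuerir   [vowel merger]
  bihuerir → vihuerir   [unconditioned shift]
  giving Anden vihuerir.
Only 'vihuerir' matches the regular Anden development of *bikoharir.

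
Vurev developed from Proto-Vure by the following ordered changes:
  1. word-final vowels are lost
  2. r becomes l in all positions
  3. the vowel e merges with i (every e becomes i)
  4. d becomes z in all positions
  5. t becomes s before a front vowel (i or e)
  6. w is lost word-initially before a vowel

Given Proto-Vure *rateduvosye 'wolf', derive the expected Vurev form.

lasizuvosy

Vurev: start from *rateduvosye.
  rule 1 (apocope): rateduvosye → rateduvosy
  rule 2 (unconditioned shift): rateduvosy → lateduvosy
  rule 3 (vowel merger): lateduvosy → latiduvosy
  rule 4 (unconditioned shift): latiduvosy → latizuvosy
  rule 5 (palatalisation): latizuvosy → lasizuvosy
  rule 6: no change — lasizuvosy
  ⇒ Vurev lasizuvosy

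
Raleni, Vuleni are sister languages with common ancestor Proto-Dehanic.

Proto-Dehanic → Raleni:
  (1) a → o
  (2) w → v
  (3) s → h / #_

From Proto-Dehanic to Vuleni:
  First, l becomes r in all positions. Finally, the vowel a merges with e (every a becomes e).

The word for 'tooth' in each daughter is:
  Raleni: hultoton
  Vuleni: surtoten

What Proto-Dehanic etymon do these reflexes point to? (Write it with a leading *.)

Position 3: Raleni has l, Vuleni has r. Raleni preserves l here (none of its changes turn any other segment into l), so the proto-segment is *l.
Position 1: Raleni has h, Vuleni has s. Vuleni preserves s here (none of its changes turn any other segment into s), so the proto-segment is *s.
Position 7: Raleni has o, Vuleni has e. Taking the neighbouring segments as reconstructed: Raleni o could go back to *a or *o; Vuleni e could go back to *a or *e — the one source consistent with every daughter is *a.
Continuing position by position gives *sultotan; check it forward:
Raleni: start from *sultotan.
  rule 1 (vowel merger): sultotan → sultoton
  rule 2: no change — sultoton
  rule 3 (debuccalisation): sultoton → hultoton
  ⇒ Raleni hultoton
Vuleni: *sultotan
  sultotan → surtotan   [unconditioned shift]
  surtotan → surtoten   [vowel merger]
  giving Vuleni surtoten.
Only *sultotan yields all of Raleni hultoton, Vuleni surtoten.

*sultotan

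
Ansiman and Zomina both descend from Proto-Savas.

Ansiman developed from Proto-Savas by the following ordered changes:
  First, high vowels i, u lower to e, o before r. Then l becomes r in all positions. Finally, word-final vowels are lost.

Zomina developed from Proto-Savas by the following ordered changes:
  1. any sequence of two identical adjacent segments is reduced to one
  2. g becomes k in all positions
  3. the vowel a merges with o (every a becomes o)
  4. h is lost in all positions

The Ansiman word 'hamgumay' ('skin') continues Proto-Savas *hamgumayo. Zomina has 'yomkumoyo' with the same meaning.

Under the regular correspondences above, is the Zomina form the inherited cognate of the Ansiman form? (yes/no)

Derive the expected Zomina reflex of *hamgumayo:
Zomina: *hamgumayo
  hamgumayo (rule 1 does not apply)
  hamgumayo → hamkumayo   [unconditioned shift]
  hamkumayo → homkumoyo   [vowel merger]
  homkumoyo → omkumoyo   [h-loss]
  giving Zomina omkumoyo.
The regular Zomina reflex would be 'omkumoyo', but the attested form is 'yomkumoyo'. The correspondence is irregular, so they are not cognates (the Zomina form has a different source).

no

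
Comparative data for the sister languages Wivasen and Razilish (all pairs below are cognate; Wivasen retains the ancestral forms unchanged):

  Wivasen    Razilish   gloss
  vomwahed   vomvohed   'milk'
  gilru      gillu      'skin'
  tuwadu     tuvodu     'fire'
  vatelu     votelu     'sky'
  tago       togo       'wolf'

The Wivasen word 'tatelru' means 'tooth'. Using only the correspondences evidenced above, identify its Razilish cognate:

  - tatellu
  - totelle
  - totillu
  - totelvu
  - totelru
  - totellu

vomwahed ~ vomvohed, tuwadu ~ tuvodu — Wivasen a corresponds to Razilish o after a consonant, before a consonant other than r, m, n, p, b, f, v.
gilru ~ gillu — Wivasen r corresponds to Razilish l after a consonant, before a back vowel.
Applying these to Wivasen 'tatelru':
  tatelru → totelru   (a→o after a consonant, before a consonant other than r, m, n, p, b, f, v)
  totelru → totellu   (r→l after a consonant, before a back vowel)
So the Razilish cognate is 'totellu'.

totellu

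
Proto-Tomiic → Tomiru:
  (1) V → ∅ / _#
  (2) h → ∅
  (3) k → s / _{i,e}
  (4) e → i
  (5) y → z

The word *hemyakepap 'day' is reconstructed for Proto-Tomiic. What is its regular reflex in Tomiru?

Tomiru: *hemyakepap
  hemyakepap (rule 1 does not apply)
  hemyakepap → emyakepap   [h-loss]
  emyakepap → emyasepap   [palatalisation]
  emyasepap → imyasipap   [vowel merger]
  imyasipap → imzasipap   [unconditioned shift]
  giving Tomiru imzasipap.

imzasipap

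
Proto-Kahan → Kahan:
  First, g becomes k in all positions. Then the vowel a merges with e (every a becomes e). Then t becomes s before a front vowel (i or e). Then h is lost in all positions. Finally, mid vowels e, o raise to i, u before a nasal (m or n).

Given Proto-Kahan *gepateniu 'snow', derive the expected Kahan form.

Kahan: *gepateniu > kepateniu > kepeteniu > kepeseniu > kepesiniu  (by unconditioned shift, vowel merger, palatalisation, pre-nasal raising)

kepesiniu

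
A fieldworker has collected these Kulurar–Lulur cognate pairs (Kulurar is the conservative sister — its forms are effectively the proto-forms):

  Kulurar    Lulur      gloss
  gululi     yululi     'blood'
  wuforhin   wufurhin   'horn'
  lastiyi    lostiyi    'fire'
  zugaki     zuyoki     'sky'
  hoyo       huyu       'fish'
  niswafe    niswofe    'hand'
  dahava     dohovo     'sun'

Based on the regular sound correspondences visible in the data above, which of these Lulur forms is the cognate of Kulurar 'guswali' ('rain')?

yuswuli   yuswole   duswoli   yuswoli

gululi ~ yululi — Kulurar g corresponds to Lulur y word-initially before a back vowel.
lastiyi ~ lostiyi, zugaki ~ zuyoki — Kulurar a corresponds to Lulur o after a consonant, before a consonant other than r, m, n, p, b, f, v.
Applying these to Kulurar 'guswali':
  guswali → yuswali   (g→y word-initially before a back vowel)
  yuswali → yuswoli   (a→o after a consonant, before a consonant other than r, m, n, p, b, f, v)
So the Lulur cognate is 'yuswoli'.

yuswoli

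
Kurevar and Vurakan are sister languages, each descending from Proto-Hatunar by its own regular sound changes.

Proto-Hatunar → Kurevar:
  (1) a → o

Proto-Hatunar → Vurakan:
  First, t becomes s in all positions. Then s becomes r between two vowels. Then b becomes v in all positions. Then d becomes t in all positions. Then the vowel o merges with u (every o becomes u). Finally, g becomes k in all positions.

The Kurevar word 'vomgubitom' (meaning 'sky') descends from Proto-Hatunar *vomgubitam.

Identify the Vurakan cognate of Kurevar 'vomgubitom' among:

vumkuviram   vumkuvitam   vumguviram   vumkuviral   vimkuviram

Vurakan: *vomgubitam
  vomgubitam → vomgubisam   [unconditioned shift]
  vomgubisam → vomgubiram   [rhotacism]
  vomgubiram → vomguviram   [unconditioned shift]
  vomguviram (rule 4 does not apply)
  vomguviram → vumguviram   [vowel merger]
  vumguviram → vumkuviram   [unconditioned shift]
  giving Vurakan vumkuviram.
Only 'vumkuviram' matches the regular Vurakan development of *vomgubitam.

vumkuviram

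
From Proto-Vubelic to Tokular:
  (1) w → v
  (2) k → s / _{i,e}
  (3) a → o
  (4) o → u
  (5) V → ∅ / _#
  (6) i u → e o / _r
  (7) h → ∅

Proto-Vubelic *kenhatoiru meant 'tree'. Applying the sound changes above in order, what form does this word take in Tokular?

Tokular: start from *kenhatoiru.
  rule 1: no change — kenhatoiru
  rule 2 (palatalisation): kenhatoiru → senhatoiru
  rule 3 (vowel merger): senhatoiru → senhotoiru
  rule 4 (vowel merger): senhotoiru → senhutuiru
  rule 5 (apocope): senhutuiru → senhutuir
  rule 6 (pre-rhotic lowering): senhutuir → senhutuer
  rule 7 (h-loss): senhutuer → senutuer
  ⇒ Tokular senutuer

senutuer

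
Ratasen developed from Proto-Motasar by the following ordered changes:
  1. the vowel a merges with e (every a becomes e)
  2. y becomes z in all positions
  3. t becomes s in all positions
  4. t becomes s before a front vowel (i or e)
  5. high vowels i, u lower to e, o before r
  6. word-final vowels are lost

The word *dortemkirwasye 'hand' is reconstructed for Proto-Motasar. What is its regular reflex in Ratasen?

Ratasen: start from *dortemkirwasye.
  rule 1 (vowel merger): dortemkirwasye → dortemkirwesye
  rule 2 (unconditioned shift): dortemkirwesye → dortemkirwesze
  rule 3 (unconditioned shift): dortemkirwesze → dorsemkirwesze
  rule 4: no change — dorsemkirwesze
  rule 5 (pre-rhotic lowering): dorsemkirwesze → dorsemkerwesze
  rule 6 (apocope): dorsemkerwesze → dorsemkerwesz
  ⇒ Ratasen dorsemkerwesz

dorsemkerwesz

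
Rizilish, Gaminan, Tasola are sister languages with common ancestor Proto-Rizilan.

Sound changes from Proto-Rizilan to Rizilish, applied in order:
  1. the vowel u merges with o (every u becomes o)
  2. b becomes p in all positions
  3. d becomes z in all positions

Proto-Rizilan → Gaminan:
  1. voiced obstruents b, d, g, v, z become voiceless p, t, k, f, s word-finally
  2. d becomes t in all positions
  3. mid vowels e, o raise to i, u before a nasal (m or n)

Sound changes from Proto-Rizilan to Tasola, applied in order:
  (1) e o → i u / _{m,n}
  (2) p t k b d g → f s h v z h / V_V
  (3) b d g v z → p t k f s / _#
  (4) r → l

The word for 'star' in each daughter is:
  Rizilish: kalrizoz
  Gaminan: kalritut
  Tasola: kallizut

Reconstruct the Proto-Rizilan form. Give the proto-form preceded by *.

*kalridud

Position 6: Rizilish has z, Gaminan has t, Tasola has z. Taking the neighbouring segments as reconstructed: Rizilish z could go back to *d or *z; Gaminan t could go back to *t or *d; Tasola z could go back to *d or *z — the one source consistent with every daughter is *d.
Position 7: Rizilish has o, Gaminan has u, Tasola has u. Taking the neighbouring segments as reconstructed: Rizilish o could go back to *o or *u; Gaminan u can only go back to *u; Tasola u can only go back to *u — the one source consistent with every daughter is *u.
Position 8: Rizilish has z, Gaminan has t, Tasola has t. Taking the neighbouring segments as reconstructed: Rizilish z could go back to *d or *z; Gaminan t could go back to *t or *d; Tasola t could go back to *t or *d — the one source consistent with every daughter is *d.
Continuing position by position gives *kalridud; check it forward:
Rizilish: *kalridud > kalridod > kalrizoz  (by vowel merger, unconditioned shift)
Gaminan: *kalridud
  kalridud → kalridut   [final devoicing]
  kalridut → kalritut   [unconditioned shift]
  kalritut (rule 3 does not apply)
  giving Gaminan kalritut.
Tasola: *kalridud > kalrizud > kalrizut > kallizut  (by intervocalic lenition, final devoicing, unconditioned shift)
No other proto-form is consistent with every reflex, so the reconstruction is *kalridud.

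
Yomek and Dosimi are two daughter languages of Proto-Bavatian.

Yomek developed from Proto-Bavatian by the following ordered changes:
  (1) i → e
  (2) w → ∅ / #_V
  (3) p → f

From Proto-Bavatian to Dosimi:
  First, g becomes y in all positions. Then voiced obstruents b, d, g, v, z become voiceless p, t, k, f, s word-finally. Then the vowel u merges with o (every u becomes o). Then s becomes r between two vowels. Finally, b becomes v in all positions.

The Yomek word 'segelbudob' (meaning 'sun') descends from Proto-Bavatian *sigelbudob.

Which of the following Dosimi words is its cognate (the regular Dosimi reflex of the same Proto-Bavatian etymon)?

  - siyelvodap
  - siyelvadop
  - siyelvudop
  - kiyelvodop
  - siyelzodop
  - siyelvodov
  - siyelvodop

Dosimi: start from *sigelbudob.
  rule 1 (unconditioned shift): sigelbudob → siyelbudob
  rule 2 (final devoicing): siyelbudob → siyelbudop
  rule 3 (vowel merger): siyelbudop → siyelbodop
  rule 4: no change — siyelbodop
  rule 5 (unconditioned shift): siyelbodop → siyelvodop
  ⇒ Dosimi siyelvodop
Only 'siyelvodop' matches the regular Dosimi development of *sigelbudob.

siyelvodop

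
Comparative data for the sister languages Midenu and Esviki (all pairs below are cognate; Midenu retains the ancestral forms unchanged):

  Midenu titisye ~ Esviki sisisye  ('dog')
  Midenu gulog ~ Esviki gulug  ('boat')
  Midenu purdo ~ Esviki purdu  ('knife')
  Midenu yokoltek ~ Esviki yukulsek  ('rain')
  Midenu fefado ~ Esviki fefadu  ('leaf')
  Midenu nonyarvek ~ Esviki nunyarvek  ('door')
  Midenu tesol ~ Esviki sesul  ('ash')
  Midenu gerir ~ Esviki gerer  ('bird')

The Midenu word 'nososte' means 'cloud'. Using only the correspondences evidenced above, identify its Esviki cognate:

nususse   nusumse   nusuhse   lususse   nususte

gulog ~ gulug, yokoltek ~ yukulsek — Midenu o corresponds to Esviki u after a consonant, before a consonant other than r, m, n, p, b, f, v.
yokoltek ~ yukulsek — Midenu t corresponds to Esviki s after a consonant, before a front vowel.
Applying these to Midenu 'nososte':
  nososte → nusoste   (o→u after a consonant, before a consonant other than r, m, n, p, b, f, v)
  nusoste → nususte   (o→u after a consonant, before a consonant other than r, m, n, p, b, f, v)
  nususte → nususse   (t→s after a consonant, before a front vowel)
So the Esviki cognate is 'nususse'.

nususse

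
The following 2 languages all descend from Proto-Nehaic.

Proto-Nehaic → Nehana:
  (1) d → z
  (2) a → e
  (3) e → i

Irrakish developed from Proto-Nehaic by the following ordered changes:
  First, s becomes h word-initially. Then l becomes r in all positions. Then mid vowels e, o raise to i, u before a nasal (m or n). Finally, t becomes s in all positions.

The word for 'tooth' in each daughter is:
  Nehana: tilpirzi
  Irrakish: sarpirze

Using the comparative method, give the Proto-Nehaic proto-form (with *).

Position 3: Nehana has l, Irrakish has r. Nehana preserves l here (none of its changes turn any other segment into l), so the proto-segment is *l.
Position 2: Nehana has i, Irrakish has a. Irrakish preserves a here (none of its changes turn any other segment into a), so the proto-segment is *a.
Position 8: Nehana has i, Irrakish has e. Irrakish preserves e here (none of its changes turn any other segment into e), so the proto-segment is *e.
Continuing position by position gives *talpirze; check it forward:
Nehana: *talpirze > telpirze > tilpirzi  (by vowel merger, vowel merger)
Irrakish: *talpirze > tarpirze > sarpirze  (by unconditioned shift, unconditioned shift)
*talpirze is the unique common source.

*talpirze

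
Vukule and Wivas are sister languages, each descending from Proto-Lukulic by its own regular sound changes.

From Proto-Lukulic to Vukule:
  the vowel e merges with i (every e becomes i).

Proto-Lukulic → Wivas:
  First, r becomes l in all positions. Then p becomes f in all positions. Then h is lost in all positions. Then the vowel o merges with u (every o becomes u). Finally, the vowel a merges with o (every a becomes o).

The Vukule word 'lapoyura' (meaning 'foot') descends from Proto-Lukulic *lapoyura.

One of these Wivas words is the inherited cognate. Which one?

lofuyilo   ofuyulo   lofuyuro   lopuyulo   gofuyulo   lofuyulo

lofuyulo

Wivas: *lapoyura > lapoyula > lafoyula > lafuyula > lofuyulo  (by unconditioned shift, unconditioned shift, vowel merger, vowel merger)
Among the options, 'lofuyulo' alone shows every Wivas change applied in order.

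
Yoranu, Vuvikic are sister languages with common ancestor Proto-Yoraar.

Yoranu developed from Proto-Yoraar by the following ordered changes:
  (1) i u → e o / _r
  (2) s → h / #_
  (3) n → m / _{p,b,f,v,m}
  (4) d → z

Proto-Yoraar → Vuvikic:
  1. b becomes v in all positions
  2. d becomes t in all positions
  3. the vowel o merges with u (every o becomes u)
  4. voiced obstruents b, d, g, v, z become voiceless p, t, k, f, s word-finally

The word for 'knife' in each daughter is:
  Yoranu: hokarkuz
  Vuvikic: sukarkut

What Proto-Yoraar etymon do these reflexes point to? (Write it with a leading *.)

*sokarkud

Position 8: Yoranu has z, Vuvikic has t. Taking the neighbouring segments as reconstructed: Yoranu z could go back to *d or *z; Vuvikic t could go back to *t or *d — the one source consistent with every daughter is *d.
Position 1: Yoranu has h, Vuvikic has s. Taking the neighbouring segments as reconstructed: Yoranu h could go back to *s or *h; Vuvikic s can only go back to *s — the one source consistent with every daughter is *s.
Position 2: Yoranu has o, Vuvikic has u. Taking the neighbouring segments as reconstructed: Yoranu o can only go back to *o; Vuvikic u could go back to *o or *u — the one source consistent with every daughter is *o.
Continuing position by position gives *sokarkud; check it forward:
Yoranu: *sokarkud
  sokarkud (rule 1 does not apply)
  sokarkud → hokarkud   [debuccalisation]
  hokarkud (rule 3 does not apply)
  hokarkud → hokarkuz   [unconditioned shift]
  giving Yoranu hokarkuz.
Vuvikic: *sokarkud
  sokarkud (rule 1 does not apply)
  sokarkud → sokarkut   [unconditioned shift]
  sokarkut → sukarkut   [vowel merger]
  sukarkut (rule 4 does not apply)
  giving Vuvikic sukarkut.
*sokarkud is the unique common source.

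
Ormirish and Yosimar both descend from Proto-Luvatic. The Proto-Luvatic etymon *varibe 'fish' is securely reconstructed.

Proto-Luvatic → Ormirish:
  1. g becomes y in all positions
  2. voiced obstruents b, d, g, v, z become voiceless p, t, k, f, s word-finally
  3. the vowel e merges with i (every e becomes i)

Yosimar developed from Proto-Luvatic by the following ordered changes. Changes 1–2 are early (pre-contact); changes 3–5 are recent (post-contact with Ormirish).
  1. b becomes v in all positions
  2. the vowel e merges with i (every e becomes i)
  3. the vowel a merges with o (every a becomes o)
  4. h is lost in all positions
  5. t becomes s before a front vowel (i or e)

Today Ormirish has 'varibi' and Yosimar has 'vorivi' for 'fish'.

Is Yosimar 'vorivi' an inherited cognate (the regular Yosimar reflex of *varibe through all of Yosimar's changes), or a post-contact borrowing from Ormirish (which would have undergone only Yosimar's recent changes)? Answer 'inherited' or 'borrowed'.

If inherited, *varibe would pass through all of Yosimar's changes:
Yosimar: *varibe
  varibe → varive   [unconditioned shift]
  varive → varivi   [vowel merger]
  varivi → vorivi   [vowel merger]
  vorivi (rule 4 does not apply)
  vorivi (rule 5 does not apply)
  giving Yosimar vorivi.
If borrowed from Ormirish 'varibi' after the early changes, it would undergo only the recent ones:
  rule 3 (vowel merger): varibi → voribi
  rule 4 (h-loss): no change (voribi)
  rule 5 (palatalisation): no change (voribi)
  ⇒ as a loan: voribi
Yosimar 'vorivi' matches the inherited outcome exactly, so it is an inherited cognate, not a loan.

inherited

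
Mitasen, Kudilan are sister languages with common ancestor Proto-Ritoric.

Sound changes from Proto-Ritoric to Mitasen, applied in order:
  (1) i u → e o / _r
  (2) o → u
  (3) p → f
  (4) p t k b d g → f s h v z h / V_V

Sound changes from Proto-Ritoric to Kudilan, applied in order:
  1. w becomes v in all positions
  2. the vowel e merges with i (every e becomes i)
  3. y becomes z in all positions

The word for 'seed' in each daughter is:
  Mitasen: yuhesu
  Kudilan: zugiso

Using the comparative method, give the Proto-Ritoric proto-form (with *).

Position 6: Mitasen has u, Kudilan has o. Kudilan preserves o here (none of its changes turn any other segment into o), so the proto-segment is *o.
Position 1: Mitasen has y, Kudilan has z. Mitasen preserves y here (none of its changes turn any other segment into y), so the proto-segment is *y.
Continuing position by position gives *yugeso; check it forward:
Mitasen: *yugeso
  yugeso (rule 1 does not apply)
  yugeso → yugesu   [vowel merger]
  yugesu (rule 3 does not apply)
  yugesu → yuhesu   [intervocalic lenition]
  giving Mitasen yuhesu.
Kudilan: *yugeso
  yugeso (rule 1 does not apply)
  yugeso → yugiso   [vowel merger]
  yugiso → zugiso   [unconditioned shift]
  giving Kudilan zugiso.
Only *yugeso yields all of Mitasen yuhesu, Kudilan zugiso.

*yugeso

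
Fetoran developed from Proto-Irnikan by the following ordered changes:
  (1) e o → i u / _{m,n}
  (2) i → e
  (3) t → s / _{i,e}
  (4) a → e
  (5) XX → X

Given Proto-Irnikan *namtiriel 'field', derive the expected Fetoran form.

Fetoran: *namtiriel
  namtiriel (rule 1 does not apply)
  namtiriel → namtereel   [vowel merger]
  namtereel → namsereel   [palatalisation]
  namsereel → nemsereel   [vowel merger]
  nemsereel → nemserel   [degemination]
  giving Fetoran nemserel.

nemserel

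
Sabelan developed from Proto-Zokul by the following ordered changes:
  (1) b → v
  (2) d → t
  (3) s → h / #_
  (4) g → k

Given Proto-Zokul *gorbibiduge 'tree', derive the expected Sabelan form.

korvivituke

Sabelan: *gorbibiduge
  gorbibiduge → gorvividuge   [unconditioned shift]
  gorvividuge → gorvivituge   [unconditioned shift]
  gorvivituge (rule 3 does not apply)
  gorvivituge → korvivituke   [unconditioned shift]
  giving Sabelan korvivituke.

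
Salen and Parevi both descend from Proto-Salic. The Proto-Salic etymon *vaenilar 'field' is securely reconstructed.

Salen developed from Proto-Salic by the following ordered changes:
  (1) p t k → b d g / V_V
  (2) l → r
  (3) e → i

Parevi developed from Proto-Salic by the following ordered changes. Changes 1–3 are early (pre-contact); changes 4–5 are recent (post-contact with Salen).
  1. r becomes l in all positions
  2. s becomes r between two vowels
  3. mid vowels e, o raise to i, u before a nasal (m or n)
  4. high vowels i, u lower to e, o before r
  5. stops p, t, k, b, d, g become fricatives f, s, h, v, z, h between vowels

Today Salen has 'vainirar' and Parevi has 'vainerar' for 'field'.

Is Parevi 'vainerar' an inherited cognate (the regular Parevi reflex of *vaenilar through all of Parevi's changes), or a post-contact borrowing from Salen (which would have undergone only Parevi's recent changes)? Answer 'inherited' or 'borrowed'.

borrowed

If inherited, *vaenilar would pass through all of Parevi's changes:
Parevi: *vaenilar > vaenilal > vainilal  (by unconditioned shift, pre-nasal raising)
If borrowed from Salen 'vainirar' after the early changes, it would undergo only the recent ones:
  rule 4 (pre-rhotic lowering): vainirar → vainerar
  rule 5 (intervocalic lenition): no change (vainerar)
  ⇒ as a loan: vainerar
Parevi 'vainerar' matches the loan outcome 'vainerar', not the inherited 'vainilal' — it skipped the early Parevi changes, so it was borrowed from Salen.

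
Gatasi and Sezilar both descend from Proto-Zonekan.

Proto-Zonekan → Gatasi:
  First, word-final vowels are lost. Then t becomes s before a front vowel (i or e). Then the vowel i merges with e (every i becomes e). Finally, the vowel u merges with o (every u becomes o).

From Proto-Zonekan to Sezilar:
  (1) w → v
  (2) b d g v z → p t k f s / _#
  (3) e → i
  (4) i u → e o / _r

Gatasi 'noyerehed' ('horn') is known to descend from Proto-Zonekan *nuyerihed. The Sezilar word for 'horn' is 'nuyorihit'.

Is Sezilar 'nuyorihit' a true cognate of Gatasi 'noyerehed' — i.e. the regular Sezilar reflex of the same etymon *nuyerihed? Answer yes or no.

Derive the expected Sezilar reflex of *nuyerihed:
Sezilar: *nuyerihed
  nuyerihed (rule 1 does not apply)
  nuyerihed → nuyerihet   [final devoicing]
  nuyerihet → nuyirihit   [vowel merger]
  nuyirihit → nuyerihit   [pre-rhotic lowering]
  giving Sezilar nuyerihit.
The regular Sezilar reflex would be 'nuyerihit', but the attested form is 'nuyorihit'. The correspondence is irregular, so they are not cognates (the Sezilar form has a different source).

no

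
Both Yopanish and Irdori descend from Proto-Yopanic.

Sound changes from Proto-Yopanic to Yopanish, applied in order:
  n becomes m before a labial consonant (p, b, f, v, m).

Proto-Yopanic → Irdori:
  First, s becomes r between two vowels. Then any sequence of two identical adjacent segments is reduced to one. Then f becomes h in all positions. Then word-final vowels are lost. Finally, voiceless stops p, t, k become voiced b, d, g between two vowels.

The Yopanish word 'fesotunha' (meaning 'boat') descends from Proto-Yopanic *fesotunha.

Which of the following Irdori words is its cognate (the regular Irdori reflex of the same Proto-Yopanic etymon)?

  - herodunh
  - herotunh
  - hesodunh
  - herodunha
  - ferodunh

Irdori: *fesotunha
  fesotunha → ferotunha   [rhotacism]
  ferotunha (rule 2 does not apply)
  ferotunha → herotunha   [unconditioned shift]
  herotunha → herotunh   [apocope]
  herotunh → herodunh   [intervocalic voicing]
  giving Irdori herodunh.

herodunh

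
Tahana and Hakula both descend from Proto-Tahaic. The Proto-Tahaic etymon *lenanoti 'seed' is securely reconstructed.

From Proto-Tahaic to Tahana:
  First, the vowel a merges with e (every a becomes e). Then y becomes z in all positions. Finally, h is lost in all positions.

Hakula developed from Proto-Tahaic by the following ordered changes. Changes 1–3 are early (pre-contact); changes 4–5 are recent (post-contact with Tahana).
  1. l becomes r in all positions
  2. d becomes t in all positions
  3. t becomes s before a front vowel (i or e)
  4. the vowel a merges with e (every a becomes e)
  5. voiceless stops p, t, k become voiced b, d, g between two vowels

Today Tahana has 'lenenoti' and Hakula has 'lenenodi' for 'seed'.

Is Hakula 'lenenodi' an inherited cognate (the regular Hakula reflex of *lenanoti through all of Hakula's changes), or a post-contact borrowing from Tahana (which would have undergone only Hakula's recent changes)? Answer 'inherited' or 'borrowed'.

borrowed

If inherited, *lenanoti would pass through all of Hakula's changes:
Hakula: start from *lenanoti.
  rule 1 (unconditioned shift): lenanoti → renanoti
  rule 2: no change — renanoti
  rule 3 (palatalisation): renanoti → renanosi
  rule 4 (vowel merger): renanosi → renenosi
  rule 5: no change — renenosi
  ⇒ Hakula renenosi
If borrowed from Tahana 'lenenoti' after the early changes, it would undergo only the recent ones:
  rule 4 (vowel merger): no change (lenenoti)
  rule 5 (intervocalic voicing): lenenoti → lenenodi
  ⇒ as a loan: lenenodi
Hakula 'lenenodi' matches the loan outcome 'lenenodi', not the inherited 'renenosi' — it skipped the early Hakula changes, so it was borrowed from Tahana.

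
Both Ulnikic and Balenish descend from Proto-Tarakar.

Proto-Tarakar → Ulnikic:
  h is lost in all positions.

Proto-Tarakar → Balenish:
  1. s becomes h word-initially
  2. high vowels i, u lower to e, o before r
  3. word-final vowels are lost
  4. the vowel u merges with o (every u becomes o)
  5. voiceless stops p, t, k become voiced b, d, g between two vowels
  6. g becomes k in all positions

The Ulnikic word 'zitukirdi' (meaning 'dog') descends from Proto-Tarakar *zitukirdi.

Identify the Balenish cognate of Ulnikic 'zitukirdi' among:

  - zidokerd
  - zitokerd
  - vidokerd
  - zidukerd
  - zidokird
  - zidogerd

zidokerd

Balenish: *zitukirdi
  zitukirdi (rule 1 does not apply)
  zitukirdi → zitukerdi   [pre-rhotic lowering]
  zitukerdi → zitukerd   [apocope]
  zitukerd → zitokerd   [vowel merger]
  zitokerd → zidogerd   [intervocalic voicing]
  zidogerd → zidokerd   [unconditioned shift]
  giving Balenish zidokerd.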